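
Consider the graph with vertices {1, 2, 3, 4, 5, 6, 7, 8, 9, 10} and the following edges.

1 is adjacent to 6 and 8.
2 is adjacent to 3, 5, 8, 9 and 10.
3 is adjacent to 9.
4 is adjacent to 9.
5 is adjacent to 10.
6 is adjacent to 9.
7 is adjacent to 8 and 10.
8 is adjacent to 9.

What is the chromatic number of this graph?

2, 3, 9 are mutually adjacent, so at least 3 colors are needed.
3 colors suffice: color red → {1, 9, 10}; color blue → {2, 4, 6, 7}; color green → {3, 5, 8}. No two adjacent vertices share a color.

3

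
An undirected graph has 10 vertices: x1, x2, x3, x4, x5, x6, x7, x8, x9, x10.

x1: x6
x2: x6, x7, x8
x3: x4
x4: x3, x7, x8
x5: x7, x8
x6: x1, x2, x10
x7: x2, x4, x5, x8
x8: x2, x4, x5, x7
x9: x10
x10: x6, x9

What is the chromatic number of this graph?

3

x5, x7, x8 form a triangle, so at least 3 colors are needed.
One proper 3-coloring: x1=2, x2=3, x3=1, x4=3, x5=3, x6=1, x7=1, x8=2, x9=1, x10=2. Each edge has distinct colors on its endpoints.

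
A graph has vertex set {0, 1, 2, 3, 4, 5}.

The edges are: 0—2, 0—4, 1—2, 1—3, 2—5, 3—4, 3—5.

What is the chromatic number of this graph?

3

The cycle 2-0-4-3-5-2 has odd length 5, so it cannot be 2-colored; at least 3 colors are needed.
3 colors suffice: color red → {2, 3}; color blue → {1, 4, 5}; color green → {0}. No two adjacent vertices share a color.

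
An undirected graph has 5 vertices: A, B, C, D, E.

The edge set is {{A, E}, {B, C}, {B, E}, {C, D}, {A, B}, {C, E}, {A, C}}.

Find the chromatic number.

4

A, B, C, E form a clique, so at least 4 colors are needed.
A valid assignment using 4 colors: A=4, B=2, C=1, D=2, E=3. Every edge joins two different colors.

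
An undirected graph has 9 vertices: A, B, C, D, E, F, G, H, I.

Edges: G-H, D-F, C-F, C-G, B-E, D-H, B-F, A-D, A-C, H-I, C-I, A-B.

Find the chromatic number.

3

The cycle A-D-H-G-C-A has odd length 5, so it cannot be 2-colored; at least 3 colors are needed.
One proper 3-coloring: A=green, B=red, C=red, D=blue, E=blue, F=green, G=blue, H=red, I=blue. Every edge joins two different colors.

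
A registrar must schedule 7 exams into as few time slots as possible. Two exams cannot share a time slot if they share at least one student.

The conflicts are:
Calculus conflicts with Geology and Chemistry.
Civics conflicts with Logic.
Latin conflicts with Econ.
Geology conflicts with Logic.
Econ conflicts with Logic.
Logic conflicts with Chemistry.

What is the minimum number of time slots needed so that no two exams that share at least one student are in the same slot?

Econ and Logic conflict, so at least 2 time slots are needed.
Using 2 time slots: Calculus=1, Civics=2, Latin=1, Geology=2, Econ=2, Logic=1, Chemistry=2. Each listed conflict is separated.

2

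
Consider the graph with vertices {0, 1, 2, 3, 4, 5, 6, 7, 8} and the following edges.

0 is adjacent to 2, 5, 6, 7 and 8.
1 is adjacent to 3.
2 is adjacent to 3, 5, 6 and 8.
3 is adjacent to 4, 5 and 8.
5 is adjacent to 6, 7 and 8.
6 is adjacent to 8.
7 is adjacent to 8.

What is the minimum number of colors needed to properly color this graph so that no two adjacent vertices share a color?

0, 2, 5, 6, 8 form a clique, so at least 5 colors are needed.
5 colors suffice: color red → {1, 4, 8}; color blue → {5}; color green → {2, 7}; color yellow → {0, 3}; color purple → {6}. Every edge joins two different colors.

5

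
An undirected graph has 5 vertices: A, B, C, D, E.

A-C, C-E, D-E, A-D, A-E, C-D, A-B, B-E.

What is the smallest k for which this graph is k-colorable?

A, C, D, E are mutually adjacent (a clique of size 4), so at least 4 colors are needed.
4 colors suffice: A=1, B=3, C=4, D=3, E=2. Each edge has distinct colors on its endpoints.

4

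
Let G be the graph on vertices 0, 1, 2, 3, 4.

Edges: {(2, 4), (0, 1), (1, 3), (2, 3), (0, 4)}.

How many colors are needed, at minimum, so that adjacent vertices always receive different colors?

3

The cycle 3-1-0-4-2-3 has odd length 5, so it cannot be 2-colored; at least 3 colors are needed.
3 colors suffice: 0=red, 1=blue, 2=green, 3=red, 4=blue. Each edge has distinct colors on its endpoints.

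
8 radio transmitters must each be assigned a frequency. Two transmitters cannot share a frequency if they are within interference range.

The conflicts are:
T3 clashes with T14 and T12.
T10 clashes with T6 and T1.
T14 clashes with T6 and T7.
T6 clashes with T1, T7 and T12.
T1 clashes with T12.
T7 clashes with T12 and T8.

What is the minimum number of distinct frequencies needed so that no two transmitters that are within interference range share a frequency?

3

T14, T6, T7 all conflict with each other, so at least 3 frequencies are needed.
A valid assignment using 3 frequencies: T3=1, T10=3, T14=3, T6=1, T1=2, T7=2, T12=3, T8=1. Each listed conflict is separated.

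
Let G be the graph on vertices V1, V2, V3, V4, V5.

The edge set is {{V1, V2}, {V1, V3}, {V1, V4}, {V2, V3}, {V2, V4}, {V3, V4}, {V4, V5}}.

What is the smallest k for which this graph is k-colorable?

4

V1, V2, V3, V4 are mutually adjacent (a clique of size 4), so at least 4 colors are needed.
One proper 4-coloring: V1=4, V2=2, V3=3, V4=1, V5=2. No two adjacent vertices share a color.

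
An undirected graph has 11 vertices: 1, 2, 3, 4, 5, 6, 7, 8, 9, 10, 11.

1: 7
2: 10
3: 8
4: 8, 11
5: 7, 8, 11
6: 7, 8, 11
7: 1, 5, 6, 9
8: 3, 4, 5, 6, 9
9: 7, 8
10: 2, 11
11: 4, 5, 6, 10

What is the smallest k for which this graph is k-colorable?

2

6 and 8 are adjacent, so at least 2 colors are needed.
2 colors suffice: color red → {2, 7, 8, 11}; color blue → {1, 3, 4, 5, 6, 9, 10}. Every edge joins two different colors.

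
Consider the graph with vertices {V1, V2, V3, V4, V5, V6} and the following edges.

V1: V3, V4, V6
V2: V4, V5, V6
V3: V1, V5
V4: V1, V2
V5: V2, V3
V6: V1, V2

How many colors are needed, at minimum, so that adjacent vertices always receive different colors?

3

The cycle V1-V4-V2-V5-V3-V1 has odd length 5, so it cannot be 2-colored; at least 3 colors are needed.
3 colors suffice: color 1 → {V1, V2}; color 2 → {V3, V4, V6}; color 3 → {V5}. Every edge joins two different colors.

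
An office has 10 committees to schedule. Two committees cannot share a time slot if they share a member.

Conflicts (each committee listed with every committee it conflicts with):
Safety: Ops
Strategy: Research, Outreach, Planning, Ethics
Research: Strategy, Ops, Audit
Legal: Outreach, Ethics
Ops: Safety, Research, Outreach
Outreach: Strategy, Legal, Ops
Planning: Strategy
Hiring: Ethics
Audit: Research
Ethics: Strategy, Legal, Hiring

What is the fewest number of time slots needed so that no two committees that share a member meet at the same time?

2

Legal and Ethics conflict, so at least 2 time slots are needed.
2 time slots suffice: Safety=2, Strategy=1, Research=2, Legal=1, Ops=1, Outreach=2, Planning=2, Hiring=1, Audit=1, Ethics=2. Every pair that conflicts lands in different time slots.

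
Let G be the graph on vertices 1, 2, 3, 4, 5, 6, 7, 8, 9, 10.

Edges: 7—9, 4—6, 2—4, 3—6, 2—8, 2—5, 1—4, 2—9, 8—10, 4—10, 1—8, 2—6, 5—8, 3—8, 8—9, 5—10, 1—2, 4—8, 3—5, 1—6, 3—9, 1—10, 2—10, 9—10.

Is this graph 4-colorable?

No

1, 2, 4, 8, 10 form a clique, so at least 5 colors are needed.
So 4 colors are not enough.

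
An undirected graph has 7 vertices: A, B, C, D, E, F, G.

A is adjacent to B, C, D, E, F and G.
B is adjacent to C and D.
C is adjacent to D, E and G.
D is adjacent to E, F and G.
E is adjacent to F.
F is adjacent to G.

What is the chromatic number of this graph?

4

A, B, C, D form a clique, so at least 4 colors are needed.
4 colors suffice: color 1 → {D}; color 2 → {A}; color 3 → {C, F}; color 4 → {B, E, G}. Each edge has distinct colors on its endpoints.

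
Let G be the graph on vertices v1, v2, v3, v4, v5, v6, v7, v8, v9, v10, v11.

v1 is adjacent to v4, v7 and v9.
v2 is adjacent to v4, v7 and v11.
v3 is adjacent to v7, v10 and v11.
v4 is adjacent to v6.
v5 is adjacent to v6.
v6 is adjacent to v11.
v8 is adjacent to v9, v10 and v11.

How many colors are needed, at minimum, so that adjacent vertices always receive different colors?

v4 and v6 are adjacent, so at least 2 colors are needed.
2 colors suffice: color 1 → {v4, v5, v7, v9, v10, v11}; color 2 → {v1, v2, v3, v6, v8}. Each edge has distinct colors on its endpoints.

2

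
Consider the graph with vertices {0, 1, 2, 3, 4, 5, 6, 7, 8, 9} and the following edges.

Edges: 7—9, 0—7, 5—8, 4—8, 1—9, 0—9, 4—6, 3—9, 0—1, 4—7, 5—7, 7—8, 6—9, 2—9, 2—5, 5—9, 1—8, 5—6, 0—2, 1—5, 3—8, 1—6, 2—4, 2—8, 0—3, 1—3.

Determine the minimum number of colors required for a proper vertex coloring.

0, 1, 3, 9 are mutually adjacent (a clique of size 4), so at least 4 colors are needed.
4 colors suffice: color a → {8, 9}; color b → {1, 2, 7}; color c → {0, 4, 5}; color d → {3, 6}. No two adjacent vertices share a color.

4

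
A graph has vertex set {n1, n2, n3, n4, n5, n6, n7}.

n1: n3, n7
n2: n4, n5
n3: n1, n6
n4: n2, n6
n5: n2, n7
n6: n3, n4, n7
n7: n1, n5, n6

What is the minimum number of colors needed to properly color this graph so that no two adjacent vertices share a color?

3

The cycle n2-n4-n6-n7-n5-n2 has odd length 5, so it cannot be 2-colored; at least 3 colors are needed.
3 colors suffice: color 1 → {n1, n5, n6}; color 2 → {n3, n4, n7}; color 3 → {n2}. Every edge joins two different colors.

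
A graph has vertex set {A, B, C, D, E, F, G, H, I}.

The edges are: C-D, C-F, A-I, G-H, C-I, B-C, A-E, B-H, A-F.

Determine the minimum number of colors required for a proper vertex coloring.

B and H are adjacent, so at least 2 colors are needed.
2 colors suffice: color red → {A, C, H}; color blue → {B, D, E, F, G, I}. Every edge joins two different colors.

2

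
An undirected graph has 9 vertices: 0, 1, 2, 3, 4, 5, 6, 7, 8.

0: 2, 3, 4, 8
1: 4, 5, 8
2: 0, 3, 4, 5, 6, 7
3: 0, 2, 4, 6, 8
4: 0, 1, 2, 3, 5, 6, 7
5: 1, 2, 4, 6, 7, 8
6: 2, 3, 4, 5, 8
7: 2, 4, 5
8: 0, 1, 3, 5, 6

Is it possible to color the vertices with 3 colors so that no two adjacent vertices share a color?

2, 4, 5, 7 are mutually adjacent (a clique of size 4), so at least 4 colors are needed.
So 3 colors are not enough.

No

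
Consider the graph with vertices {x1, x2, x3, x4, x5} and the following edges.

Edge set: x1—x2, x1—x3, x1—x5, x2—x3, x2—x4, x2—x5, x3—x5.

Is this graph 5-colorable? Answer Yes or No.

The chromatic number is 4. x1, x2, x3, x5 are pairwise adjacent (a clique of size 4), so at least 4 colors are needed.
A valid assignment using 4 colors: x1=blue, x2=red, x3=green, x4=blue, x5=yellow.
Since 5 ≥ 4, a proper 5-coloring certainly exists.

Yes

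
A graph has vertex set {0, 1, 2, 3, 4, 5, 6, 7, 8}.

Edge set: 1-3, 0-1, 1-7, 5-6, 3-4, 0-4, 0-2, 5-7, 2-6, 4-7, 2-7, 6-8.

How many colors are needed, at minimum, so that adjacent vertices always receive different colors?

6 and 8 are adjacent, so at least 2 colors are needed.
One proper 2-coloring: 0=red, 1=blue, 2=blue, 3=red, 4=blue, 5=blue, 6=red, 7=red, 8=blue. Each edge has distinct colors on its endpoints.

2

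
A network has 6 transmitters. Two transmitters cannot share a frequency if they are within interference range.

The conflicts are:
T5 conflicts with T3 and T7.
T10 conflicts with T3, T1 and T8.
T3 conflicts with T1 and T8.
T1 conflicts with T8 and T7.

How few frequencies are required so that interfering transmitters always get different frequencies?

4

T10, T3, T1, T8 are mutually in conflict, so at least 4 frequencies are needed.
A valid assignment using 4 frequencies: T5=1, T10=4, T3=2, T1=1, T8=3, T7=2. Every pair that conflicts lands in different frequencies.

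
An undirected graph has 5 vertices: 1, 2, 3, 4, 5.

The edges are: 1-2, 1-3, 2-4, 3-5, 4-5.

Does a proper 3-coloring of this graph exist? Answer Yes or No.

Yes

The chromatic number is 3. The cycle 1-2-4-5-3-1 has odd length 5, so it cannot be 2-colored; at least 3 colors are needed.
One proper 3-coloring: 1=red, 2=blue, 3=blue, 4=red, 5=green.
That is already a proper 3-coloring.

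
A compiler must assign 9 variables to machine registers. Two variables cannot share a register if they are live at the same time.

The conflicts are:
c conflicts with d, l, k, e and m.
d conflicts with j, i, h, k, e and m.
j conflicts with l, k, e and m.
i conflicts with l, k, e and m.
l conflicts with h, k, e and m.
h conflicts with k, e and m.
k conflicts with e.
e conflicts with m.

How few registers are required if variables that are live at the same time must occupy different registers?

i, l, e, m are mutually in conflict, so at least 4 registers are needed.
4 registers suffice: register 1 → {e}; register 2 → {k, m}; register 3 → {d, l}; register 4 → {c, j, i, h}. No two conflicting variables share a register.

4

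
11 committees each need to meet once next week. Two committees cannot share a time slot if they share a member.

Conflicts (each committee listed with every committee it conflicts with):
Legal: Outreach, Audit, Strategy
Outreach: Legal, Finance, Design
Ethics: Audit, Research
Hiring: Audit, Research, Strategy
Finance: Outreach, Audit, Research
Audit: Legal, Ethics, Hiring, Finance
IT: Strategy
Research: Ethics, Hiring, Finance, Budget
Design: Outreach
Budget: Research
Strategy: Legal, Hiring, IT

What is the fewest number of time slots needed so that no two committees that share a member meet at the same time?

2

IT and Strategy conflict, so at least 2 time slots are needed.
2 time slots suffice: time slot 1 → {Outreach, Audit, Research, Strategy}; time slot 2 → {Legal, Ethics, Hiring, Finance, IT, Design, Budget}. Every pair that conflicts lands in different time slots.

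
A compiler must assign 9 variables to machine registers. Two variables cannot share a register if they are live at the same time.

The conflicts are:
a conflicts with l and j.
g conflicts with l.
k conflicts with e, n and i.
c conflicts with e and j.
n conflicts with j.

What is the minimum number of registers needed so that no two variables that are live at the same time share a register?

The cycle e-c-j-n-k-e has odd length 5, so it cannot be 2-colored; at least 3 registers are needed.
3 registers suffice: a=2, g=2, k=1, c=3, e=2, l=1, n=2, j=1, i=2. Every pair that conflicts lands in different registers.

3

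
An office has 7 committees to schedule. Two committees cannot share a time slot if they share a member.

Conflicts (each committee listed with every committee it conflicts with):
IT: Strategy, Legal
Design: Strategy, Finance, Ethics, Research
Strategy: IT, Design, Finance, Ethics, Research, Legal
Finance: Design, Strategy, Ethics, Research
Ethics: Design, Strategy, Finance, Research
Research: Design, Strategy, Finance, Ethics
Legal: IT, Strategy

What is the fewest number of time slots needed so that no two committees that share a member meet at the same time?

5

Design, Strategy, Finance, Ethics, Research all conflict with each other, so at least 5 time slots are needed.
5 time slots suffice: time slot 1 → {Strategy}; time slot 2 → {IT, Research}; time slot 3 → {Design, Legal}; time slot 4 → {Finance}; time slot 5 → {Ethics}. No two conflicting committees share a time slot.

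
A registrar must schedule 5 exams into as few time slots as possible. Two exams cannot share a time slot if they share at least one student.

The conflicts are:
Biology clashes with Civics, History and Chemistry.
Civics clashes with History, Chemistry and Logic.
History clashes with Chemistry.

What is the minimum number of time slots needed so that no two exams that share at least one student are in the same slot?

4

Biology, Civics, History, Chemistry pairwise conflict, so at least 4 time slots are needed.
A valid assignment using 4 time slots: Biology=3, Civics=1, History=2, Chemistry=4, Logic=2. Each listed conflict is separated.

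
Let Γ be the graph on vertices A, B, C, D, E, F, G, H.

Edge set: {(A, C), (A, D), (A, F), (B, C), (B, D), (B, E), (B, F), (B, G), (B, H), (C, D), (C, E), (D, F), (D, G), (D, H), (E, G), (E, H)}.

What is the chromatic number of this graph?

B, E, H form a triangle, so at least 3 colors are needed.
One proper 3-coloring: A=red, B=red, C=green, D=blue, E=blue, F=green, G=green, H=green. Every edge joins two different colors.

3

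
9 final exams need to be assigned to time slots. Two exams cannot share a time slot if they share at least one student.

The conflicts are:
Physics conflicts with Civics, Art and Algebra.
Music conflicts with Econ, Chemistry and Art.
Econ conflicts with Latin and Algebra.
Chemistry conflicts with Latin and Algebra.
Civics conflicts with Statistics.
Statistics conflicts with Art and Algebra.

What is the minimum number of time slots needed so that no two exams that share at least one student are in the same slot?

The cycle Algebra-Physics-Art-Music-Econ-Algebra has odd length 5, so it cannot be 2-colored; at least 3 time slots are needed.
3 time slots suffice: time slot 1 → {Civics, Latin, Art, Algebra}; time slot 2 → {Physics, Econ, Chemistry, Statistics}; time slot 3 → {Music}. Each listed conflict is separated.

3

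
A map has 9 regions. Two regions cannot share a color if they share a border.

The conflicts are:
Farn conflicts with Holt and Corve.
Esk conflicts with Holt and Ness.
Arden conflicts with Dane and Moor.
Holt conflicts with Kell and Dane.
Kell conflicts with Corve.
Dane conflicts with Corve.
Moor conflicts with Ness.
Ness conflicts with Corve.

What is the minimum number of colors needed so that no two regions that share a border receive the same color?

The cycle Arden-Moor-Ness-Corve-Dane-Arden has odd length 5, so it cannot be 2-colored; at least 3 colors are needed.
A valid assignment using 3 colors: Farn=2, Esk=3, Arden=3, Holt=1, Kell=2, Dane=2, Moor=1, Ness=2, Corve=1. Each listed conflict is separated.

3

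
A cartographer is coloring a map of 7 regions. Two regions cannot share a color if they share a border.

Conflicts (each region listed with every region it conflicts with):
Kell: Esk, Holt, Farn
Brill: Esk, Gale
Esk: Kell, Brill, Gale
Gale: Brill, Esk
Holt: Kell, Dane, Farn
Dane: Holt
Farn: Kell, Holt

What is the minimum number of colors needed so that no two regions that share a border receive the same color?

Kell, Holt, Farn all conflict with each other, so at least 3 colors are needed.
3 colors suffice: color 1 → {Esk, Holt}; color 2 → {Kell, Brill, Dane}; color 3 → {Gale, Farn}. Every pair that conflicts lands in different colors.

3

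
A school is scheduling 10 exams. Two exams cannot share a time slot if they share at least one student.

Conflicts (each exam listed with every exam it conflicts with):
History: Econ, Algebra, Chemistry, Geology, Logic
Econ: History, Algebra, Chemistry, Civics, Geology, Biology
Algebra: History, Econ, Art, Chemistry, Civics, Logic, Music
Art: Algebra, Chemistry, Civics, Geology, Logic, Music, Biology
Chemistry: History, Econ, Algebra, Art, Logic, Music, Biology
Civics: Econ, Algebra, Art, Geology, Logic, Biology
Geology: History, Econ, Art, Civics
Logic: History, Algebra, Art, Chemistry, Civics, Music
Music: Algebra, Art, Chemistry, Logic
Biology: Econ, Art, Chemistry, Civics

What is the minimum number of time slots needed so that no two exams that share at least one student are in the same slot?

5

Algebra, Art, Chemistry, Logic, Music all conflict with each other, so at least 5 time slots are needed.
5 time slots suffice: History=5, Econ=3, Algebra=2, Art=3, Chemistry=1, Civics=1, Geology=2, Logic=4, Music=5, Biology=2. Every pair that conflicts lands in different time slots.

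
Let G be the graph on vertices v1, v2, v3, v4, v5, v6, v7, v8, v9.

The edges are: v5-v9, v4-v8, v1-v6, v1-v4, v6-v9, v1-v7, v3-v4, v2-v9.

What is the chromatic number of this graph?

2

v5 and v9 are adjacent, so at least 2 colors are needed.
2 colors suffice: color 1 → {v2, v4, v5, v6, v7}; color 2 → {v1, v3, v8, v9}. Each edge has distinct colors on its endpoints.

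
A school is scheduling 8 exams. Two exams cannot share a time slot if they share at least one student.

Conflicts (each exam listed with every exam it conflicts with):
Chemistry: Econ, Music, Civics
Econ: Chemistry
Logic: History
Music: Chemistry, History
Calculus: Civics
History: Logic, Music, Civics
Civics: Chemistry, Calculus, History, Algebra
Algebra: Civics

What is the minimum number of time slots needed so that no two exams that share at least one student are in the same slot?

Music and History conflict, so at least 2 time slots are needed.
A valid assignment using 2 time slots: Chemistry=2, Econ=1, Logic=1, Music=1, Calculus=2, History=2, Civics=1, Algebra=2. Every pair that conflicts lands in different time slots.

2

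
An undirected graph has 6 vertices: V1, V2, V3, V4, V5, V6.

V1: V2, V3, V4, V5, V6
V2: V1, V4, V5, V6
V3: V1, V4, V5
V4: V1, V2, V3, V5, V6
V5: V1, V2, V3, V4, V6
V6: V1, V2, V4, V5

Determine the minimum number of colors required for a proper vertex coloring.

5

V1, V2, V4, V5, V6 are mutually adjacent (a clique of size 5), so at least 5 colors are needed.
5 colors suffice: color red → {V1}; color blue → {V4}; color green → {V5}; color yellow → {V3, V6}; color purple → {V2}. Every edge joins two different colors.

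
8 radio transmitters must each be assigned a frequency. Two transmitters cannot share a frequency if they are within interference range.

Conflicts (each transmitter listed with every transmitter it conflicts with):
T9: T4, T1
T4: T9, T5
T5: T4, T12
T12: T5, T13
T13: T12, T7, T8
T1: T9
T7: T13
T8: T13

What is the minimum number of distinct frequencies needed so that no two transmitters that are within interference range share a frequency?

2

T5 and T12 conflict, so at least 2 frequencies are needed.
Using 2 frequencies: T9=1, T4=2, T5=1, T12=2, T13=1, T1=2, T7=2, T8=2. Every pair that conflicts lands in different frequencies.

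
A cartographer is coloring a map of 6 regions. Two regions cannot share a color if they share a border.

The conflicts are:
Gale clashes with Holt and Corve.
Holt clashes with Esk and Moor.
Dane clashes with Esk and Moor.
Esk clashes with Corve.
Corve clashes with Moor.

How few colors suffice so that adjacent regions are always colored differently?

Gale and Corve conflict, so at least 2 colors are needed.
2 colors suffice: color 1 → {Gale, Esk, Moor}; color 2 → {Holt, Dane, Corve}. Every pair that conflicts lands in different colors.

2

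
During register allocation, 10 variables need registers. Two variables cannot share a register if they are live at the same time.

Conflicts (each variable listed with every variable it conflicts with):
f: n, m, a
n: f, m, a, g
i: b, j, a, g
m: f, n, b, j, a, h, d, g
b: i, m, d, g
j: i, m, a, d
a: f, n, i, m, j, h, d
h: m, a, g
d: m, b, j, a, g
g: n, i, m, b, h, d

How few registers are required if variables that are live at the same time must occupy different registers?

m, b, d, g pairwise conflict, so at least 4 registers are needed.
4 registers suffice: f=4, n=3, i=1, m=1, b=4, j=4, a=2, h=3, d=3, g=2. Each listed conflict is separated.

4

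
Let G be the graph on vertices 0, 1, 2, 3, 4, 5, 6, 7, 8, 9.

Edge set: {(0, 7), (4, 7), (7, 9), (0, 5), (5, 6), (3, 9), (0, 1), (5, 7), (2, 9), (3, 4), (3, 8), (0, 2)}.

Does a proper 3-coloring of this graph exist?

The chromatic number is 3. 0, 5, 7 form a triangle, so at least 3 colors are needed.
3 colors suffice: color red → {0, 3, 6}; color blue → {1, 2, 7, 8}; color green → {4, 5, 9}.
That is already a proper 3-coloring.

Yes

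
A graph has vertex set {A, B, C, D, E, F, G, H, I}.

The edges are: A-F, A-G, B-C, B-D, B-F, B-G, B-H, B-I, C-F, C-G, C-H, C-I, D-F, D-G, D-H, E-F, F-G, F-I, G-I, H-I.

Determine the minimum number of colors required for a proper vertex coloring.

B, C, F, G, I are mutually adjacent (a clique of size 5), so at least 5 colors are needed.
One proper 5-coloring: A=3, B=3, C=4, D=4, E=2, F=1, G=2, H=1, I=5. No two adjacent vertices share a color.

5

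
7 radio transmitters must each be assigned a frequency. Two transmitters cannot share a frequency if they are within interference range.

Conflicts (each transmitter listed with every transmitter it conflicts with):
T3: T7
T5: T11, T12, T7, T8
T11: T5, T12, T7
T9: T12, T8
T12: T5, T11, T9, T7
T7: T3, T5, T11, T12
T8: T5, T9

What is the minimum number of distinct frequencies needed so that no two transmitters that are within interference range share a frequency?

T5, T11, T12, T7 pairwise conflict, so at least 4 frequencies are needed.
4 frequencies suffice: frequency 1 → {T3, T12, T8}; frequency 2 → {T5, T9}; frequency 3 → {T7}; frequency 4 → {T11}. Every pair that conflicts lands in different frequencies.

4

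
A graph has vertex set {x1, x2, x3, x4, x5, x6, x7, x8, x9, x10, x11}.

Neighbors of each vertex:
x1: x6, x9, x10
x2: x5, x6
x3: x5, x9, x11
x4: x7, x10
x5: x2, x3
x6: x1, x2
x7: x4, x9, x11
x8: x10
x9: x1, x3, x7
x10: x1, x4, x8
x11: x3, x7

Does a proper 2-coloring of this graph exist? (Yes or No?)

The cycle x1-x9-x7-x4-x10-x1 has odd length 5, so it cannot be 2-colored; at least 3 colors are needed.
So 2 colors are not enough.

No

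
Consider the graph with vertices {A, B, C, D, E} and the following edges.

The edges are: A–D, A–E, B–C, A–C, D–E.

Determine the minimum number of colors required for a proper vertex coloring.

A, D, E are pairwise adjacent, so at least 3 colors are needed.
3 colors suffice: color 1 → {A, B}; color 2 → {C, E}; color 3 → {D}. No two adjacent vertices share a color.

3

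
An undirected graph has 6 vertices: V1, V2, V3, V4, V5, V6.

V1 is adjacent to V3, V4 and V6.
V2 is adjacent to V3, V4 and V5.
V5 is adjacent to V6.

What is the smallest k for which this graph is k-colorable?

3

The cycle V5-V2-V3-V1-V6-V5 has odd length 5, so it cannot be 2-colored; at least 3 colors are needed.
3 colors suffice: color 1 → {V1, V2}; color 2 → {V3, V4, V5}; color 3 → {V6}. Each edge has distinct colors on its endpoints.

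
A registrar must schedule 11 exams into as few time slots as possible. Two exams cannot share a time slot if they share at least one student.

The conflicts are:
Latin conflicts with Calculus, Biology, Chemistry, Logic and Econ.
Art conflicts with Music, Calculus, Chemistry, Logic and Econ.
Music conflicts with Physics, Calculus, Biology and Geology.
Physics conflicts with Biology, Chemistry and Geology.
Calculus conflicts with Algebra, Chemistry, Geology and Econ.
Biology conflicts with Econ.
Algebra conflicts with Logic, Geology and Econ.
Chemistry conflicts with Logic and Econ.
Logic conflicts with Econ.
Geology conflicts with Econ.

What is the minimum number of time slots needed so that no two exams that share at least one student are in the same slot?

4

Latin, Chemistry, Logic, Econ all conflict with each other, so at least 4 time slots are needed.
A valid assignment using 4 time slots: Latin=4, Art=4, Music=1, Physics=2, Calculus=2, Biology=3, Algebra=4, Chemistry=3, Logic=2, Geology=3, Econ=1. Each listed conflict is separated.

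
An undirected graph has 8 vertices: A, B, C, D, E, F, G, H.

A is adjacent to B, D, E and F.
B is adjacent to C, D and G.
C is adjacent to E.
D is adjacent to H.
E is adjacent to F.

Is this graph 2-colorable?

A, B, D form a triangle, so at least 3 colors are needed.
So 2 colors are not enough.

No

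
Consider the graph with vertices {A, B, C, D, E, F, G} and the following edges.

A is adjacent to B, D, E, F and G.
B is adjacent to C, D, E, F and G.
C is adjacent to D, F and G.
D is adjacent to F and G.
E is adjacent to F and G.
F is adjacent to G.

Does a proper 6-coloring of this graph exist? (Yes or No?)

Yes

The chromatic number is 5. B, C, D, F, G form a clique, so at least 5 colors are needed.
5 colors suffice: A=5, B=1, C=5, D=4, E=4, F=3, G=2.
Since 6 ≥ 5, a proper 6-coloring certainly exists.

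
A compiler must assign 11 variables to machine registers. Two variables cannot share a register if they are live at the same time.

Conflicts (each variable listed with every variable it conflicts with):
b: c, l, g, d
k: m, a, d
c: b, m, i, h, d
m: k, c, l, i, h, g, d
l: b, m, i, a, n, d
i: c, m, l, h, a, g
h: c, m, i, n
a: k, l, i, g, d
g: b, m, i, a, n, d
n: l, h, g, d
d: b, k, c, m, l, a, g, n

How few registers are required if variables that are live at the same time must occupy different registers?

4

c, m, i, h pairwise conflict, so at least 4 registers are needed.
4 registers suffice: b=2, k=3, c=3, m=2, l=3, i=1, h=4, a=2, g=3, n=2, d=1. No two conflicting variables share a register.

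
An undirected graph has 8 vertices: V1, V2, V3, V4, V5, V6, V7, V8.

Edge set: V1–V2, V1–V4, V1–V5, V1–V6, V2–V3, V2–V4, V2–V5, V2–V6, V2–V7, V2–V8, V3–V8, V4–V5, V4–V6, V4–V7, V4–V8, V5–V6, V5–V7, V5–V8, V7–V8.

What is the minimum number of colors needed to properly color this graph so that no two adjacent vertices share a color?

V1, V2, V4, V5, V6 are mutually adjacent (a clique of size 5), so at least 5 colors are needed.
5 colors suffice: color R → {V2}; color B → {V3, V5}; color G → {V4}; color Y → {V6, V8}; color P → {V1, V7}. Each edge has distinct colors on its endpoints.

5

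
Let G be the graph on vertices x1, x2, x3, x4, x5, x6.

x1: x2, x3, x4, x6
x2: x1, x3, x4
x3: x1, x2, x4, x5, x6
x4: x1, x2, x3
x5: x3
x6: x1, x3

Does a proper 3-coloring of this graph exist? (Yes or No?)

No

x1, x2, x3, x4 are pairwise adjacent (a clique of size 4), so at least 4 colors are needed.
So 3 colors are not enough.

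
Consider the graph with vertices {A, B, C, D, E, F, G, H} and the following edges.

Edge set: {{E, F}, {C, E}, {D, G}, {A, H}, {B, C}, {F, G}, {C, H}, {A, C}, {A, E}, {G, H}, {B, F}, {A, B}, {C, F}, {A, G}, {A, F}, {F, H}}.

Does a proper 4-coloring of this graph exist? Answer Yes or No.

The chromatic number is 4. A, F, G, H form a clique, so at least 4 colors are needed.
A valid assignment using 4 colors: A=1, B=4, C=3, D=1, E=4, F=2, G=3, H=4.
That is already a proper 4-coloring.

Yes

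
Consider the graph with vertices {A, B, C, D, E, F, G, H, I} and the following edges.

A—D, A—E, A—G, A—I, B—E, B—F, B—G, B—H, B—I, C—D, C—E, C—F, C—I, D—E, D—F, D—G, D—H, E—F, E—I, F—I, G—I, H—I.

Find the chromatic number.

C, D, E, F are pairwise adjacent (a clique of size 4), so at least 4 colors are needed.
A valid assignment using 4 colors: A=3, B=3, C=3, D=1, E=2, F=4, G=2, H=2, I=1. Each edge has distinct colors on its endpoints.

4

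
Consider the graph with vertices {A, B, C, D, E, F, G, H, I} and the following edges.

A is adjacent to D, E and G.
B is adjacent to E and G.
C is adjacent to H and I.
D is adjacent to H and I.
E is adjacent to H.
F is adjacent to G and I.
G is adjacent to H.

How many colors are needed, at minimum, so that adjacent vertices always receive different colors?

The cycle D-A-G-F-I-D has odd length 5, so it cannot be 2-colored; at least 3 colors are needed.
3 colors suffice: color red → {C, D, E, G}; color blue → {A, B, H, I}; color green → {F}. Each edge has distinct colors on its endpoints.

3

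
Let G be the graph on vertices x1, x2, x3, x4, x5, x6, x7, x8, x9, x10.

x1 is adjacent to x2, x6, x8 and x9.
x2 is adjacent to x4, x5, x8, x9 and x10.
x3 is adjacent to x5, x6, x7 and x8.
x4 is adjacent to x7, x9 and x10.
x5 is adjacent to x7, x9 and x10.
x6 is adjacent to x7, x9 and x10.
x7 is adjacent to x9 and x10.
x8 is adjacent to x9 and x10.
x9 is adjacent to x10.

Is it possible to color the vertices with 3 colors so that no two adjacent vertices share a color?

No

x2, x8, x9, x10 are pairwise adjacent (a clique of size 4), so at least 4 colors are needed.
So 3 colors are not enough.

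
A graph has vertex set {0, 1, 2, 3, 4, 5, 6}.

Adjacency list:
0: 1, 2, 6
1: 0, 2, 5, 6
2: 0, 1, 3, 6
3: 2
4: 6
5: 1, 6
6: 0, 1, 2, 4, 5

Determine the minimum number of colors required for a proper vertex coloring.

0, 1, 2, 6 form a clique, so at least 4 colors are needed.
4 colors suffice: color red → {3, 6}; color blue → {2, 4, 5}; color green → {1}; color yellow → {0}. Each edge has distinct colors on its endpoints.

4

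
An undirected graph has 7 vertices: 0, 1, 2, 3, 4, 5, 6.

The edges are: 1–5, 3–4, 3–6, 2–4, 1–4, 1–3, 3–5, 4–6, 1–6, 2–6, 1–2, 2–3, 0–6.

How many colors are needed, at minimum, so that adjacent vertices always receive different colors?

1, 2, 3, 4, 6 form a clique, so at least 5 colors are needed.
5 colors suffice: 0=a, 1=a, 2=e, 3=b, 4=d, 5=c, 6=c. Every edge joins two different colors.

5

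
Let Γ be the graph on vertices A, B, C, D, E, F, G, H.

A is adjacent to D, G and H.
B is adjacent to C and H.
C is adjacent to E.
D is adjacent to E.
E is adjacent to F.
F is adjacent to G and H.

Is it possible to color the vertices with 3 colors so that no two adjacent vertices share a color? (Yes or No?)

Yes

The chromatic number is 3. The cycle E-F-G-A-D-E has odd length 5, so it cannot be 2-colored; at least 3 colors are needed.
3 colors suffice: color 1 → {A, C, F}; color 2 → {E, G, H}; color 3 → {B, D}.
That is already a proper 3-coloring.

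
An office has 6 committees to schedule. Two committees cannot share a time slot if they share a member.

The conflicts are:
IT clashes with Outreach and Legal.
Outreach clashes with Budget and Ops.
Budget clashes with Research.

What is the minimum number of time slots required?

2

IT and Legal conflict, so at least 2 time slots are needed.
2 time slots suffice: time slot 1 → {Outreach, Research, Legal}; time slot 2 → {IT, Budget, Ops}. Each listed conflict is separated.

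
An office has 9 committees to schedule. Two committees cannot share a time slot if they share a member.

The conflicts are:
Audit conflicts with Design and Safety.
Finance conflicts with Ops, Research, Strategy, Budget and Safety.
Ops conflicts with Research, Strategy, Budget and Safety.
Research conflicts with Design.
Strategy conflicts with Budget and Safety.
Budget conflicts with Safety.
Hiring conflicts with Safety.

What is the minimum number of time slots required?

5

Finance, Ops, Strategy, Budget, Safety pairwise conflict, so at least 5 time slots are needed.
5 time slots suffice: Audit=2, Finance=2, Ops=3, Research=1, Design=3, Strategy=5, Budget=4, Hiring=2, Safety=1. No two conflicting committees share a time slot.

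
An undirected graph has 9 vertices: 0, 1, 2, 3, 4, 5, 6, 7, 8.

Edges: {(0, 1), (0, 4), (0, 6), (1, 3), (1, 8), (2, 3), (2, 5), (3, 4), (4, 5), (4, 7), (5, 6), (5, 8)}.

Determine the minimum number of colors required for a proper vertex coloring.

The cycle 1-3-2-5-8-1 has odd length 5, so it cannot be 2-colored; at least 3 colors are needed.
3 colors suffice: 0=b, 1=a, 2=a, 3=b, 4=a, 5=b, 6=a, 7=b, 8=c. Each edge has distinct colors on its endpoints.

3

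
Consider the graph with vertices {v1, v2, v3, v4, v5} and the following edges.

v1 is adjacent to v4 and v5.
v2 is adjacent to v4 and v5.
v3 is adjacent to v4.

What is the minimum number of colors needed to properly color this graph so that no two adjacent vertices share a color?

v2 and v4 are adjacent, so at least 2 colors are needed.
2 colors suffice: v1=2, v2=2, v3=2, v4=1, v5=1. Each edge has distinct colors on its endpoints.

2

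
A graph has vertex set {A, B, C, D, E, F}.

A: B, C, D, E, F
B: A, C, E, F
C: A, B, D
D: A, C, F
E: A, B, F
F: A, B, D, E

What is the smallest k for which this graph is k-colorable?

A, B, E, F are pairwise adjacent (a clique of size 4), so at least 4 colors are needed.
4 colors suffice: color red → {A}; color blue → {B, D}; color green → {C, F}; color yellow → {E}. No two adjacent vertices share a color.

4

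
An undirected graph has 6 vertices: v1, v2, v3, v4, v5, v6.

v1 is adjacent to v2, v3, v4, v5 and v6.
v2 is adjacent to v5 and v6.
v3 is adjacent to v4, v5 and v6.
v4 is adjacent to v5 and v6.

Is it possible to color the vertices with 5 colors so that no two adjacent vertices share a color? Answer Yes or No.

Yes

The chromatic number is 4. v1, v3, v4, v6 are pairwise adjacent (a clique of size 4), so at least 4 colors are needed.
4 colors suffice: v1=red, v2=blue, v3=blue, v4=yellow, v5=green, v6=green.
Since 5 ≥ 4, a proper 5-coloring certainly exists.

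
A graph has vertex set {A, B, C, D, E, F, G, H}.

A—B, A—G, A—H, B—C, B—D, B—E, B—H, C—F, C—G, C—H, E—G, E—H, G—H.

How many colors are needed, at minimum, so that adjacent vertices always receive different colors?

3

B, E, H are mutually adjacent, so at least 3 colors are needed.
3 colors suffice: color 1 → {D, F, H}; color 2 → {B, G}; color 3 → {A, C, E}. No two adjacent vertices share a color.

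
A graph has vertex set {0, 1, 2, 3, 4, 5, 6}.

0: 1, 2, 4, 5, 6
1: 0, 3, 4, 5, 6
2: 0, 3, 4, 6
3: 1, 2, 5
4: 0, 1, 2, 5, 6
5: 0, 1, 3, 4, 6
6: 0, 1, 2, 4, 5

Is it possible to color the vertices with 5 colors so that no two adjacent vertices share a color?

Yes

The chromatic number is 5. 0, 1, 4, 5, 6 form a clique, so at least 5 colors are needed.
One proper 5-coloring: 0=yellow, 1=blue, 2=blue, 3=red, 4=green, 5=purple, 6=red.
That is already a proper 5-coloring.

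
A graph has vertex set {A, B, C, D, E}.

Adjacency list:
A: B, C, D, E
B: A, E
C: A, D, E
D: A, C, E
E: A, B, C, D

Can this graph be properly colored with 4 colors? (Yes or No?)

Yes

The chromatic number is 4. A, C, D, E form a clique, so at least 4 colors are needed.
4 colors suffice: color 1 → {E}; color 2 → {A}; color 3 → {B, C}; color 4 → {D}.
That is already a proper 4-coloring.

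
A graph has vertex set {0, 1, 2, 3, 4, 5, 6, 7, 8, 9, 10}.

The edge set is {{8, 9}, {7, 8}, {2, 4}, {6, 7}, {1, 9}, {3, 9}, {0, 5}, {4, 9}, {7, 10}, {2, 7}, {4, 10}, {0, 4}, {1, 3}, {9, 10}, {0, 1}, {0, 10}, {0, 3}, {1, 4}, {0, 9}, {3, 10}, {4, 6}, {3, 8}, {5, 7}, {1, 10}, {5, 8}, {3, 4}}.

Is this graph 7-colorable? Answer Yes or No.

The chromatic number is 6. 0, 1, 3, 4, 9, 10 form a clique, so at least 6 colors are needed.
6 colors suffice: color red → {4, 7}; color blue → {0, 2, 6, 8}; color green → {5, 9}; color yellow → {3}; color purple → {10}; color orange → {1}.
Since 7 ≥ 6, a proper 7-coloring certainly exists.

Yes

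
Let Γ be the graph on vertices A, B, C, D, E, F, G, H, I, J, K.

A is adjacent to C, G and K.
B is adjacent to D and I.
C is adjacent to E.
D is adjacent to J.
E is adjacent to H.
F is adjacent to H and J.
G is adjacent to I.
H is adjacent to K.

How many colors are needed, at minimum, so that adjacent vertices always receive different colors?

3

The cycle A-K-H-E-C-A has odd length 5, so it cannot be 2-colored; at least 3 colors are needed.
A valid assignment using 3 colors: A=red, B=blue, C=green, D=red, E=blue, F=green, G=blue, H=red, I=red, J=blue, K=blue. Each edge has distinct colors on its endpoints.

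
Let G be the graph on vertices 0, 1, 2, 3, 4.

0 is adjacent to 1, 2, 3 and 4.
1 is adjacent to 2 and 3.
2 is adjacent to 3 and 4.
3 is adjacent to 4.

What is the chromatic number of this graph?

0, 1, 2, 3 are pairwise adjacent (a clique of size 4), so at least 4 colors are needed.
4 colors suffice: color a → {0}; color b → {3}; color c → {2}; color d → {1, 4}. No two adjacent vertices share a color.

4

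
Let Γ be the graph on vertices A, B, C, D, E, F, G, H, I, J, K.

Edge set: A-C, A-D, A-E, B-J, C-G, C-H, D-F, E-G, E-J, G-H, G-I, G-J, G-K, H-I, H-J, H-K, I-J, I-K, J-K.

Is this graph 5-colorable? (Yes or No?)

Yes

The chromatic number is 5. G, H, I, J, K are mutually adjacent (a clique of size 5), so at least 5 colors are needed.
5 colors suffice: A=1, B=1, C=2, D=2, E=3, F=1, G=1, H=3, I=4, J=2, K=5.
That is already a proper 5-coloring.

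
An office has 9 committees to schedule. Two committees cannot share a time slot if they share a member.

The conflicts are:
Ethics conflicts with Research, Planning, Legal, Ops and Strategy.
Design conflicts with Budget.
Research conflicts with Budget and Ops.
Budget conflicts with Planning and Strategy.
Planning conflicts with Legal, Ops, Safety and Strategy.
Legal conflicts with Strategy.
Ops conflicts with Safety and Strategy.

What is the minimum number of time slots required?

Ethics, Planning, Ops, Strategy pairwise conflict, so at least 4 time slots are needed.
Using 4 time slots: Ethics=4, Design=1, Research=1, Budget=3, Planning=1, Legal=3, Ops=3, Safety=2, Strategy=2. Every pair that conflicts lands in different time slots.

4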